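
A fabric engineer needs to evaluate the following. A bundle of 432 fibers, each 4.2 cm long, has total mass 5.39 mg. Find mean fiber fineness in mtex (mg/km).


Formula: fineness (mtex) = mass (mg) / total length (km) = (mass_mg / total_length_m) * 1000
Step 1: Convert fiber length: 4.2 cm = 0.042 m
Step 2: Total fiber length = 432 * 0.042 = 18.144 m
Step 3: Linear density = 5.39 mg / 18.144 m = 0.2971 mg/m
Step 4: fineness = 0.2971 * 1000 = 297.1 mtex

297.1 mtex


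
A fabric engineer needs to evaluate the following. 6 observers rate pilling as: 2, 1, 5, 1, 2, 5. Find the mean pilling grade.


Formula: Mean = sum / count
Sum = 2 + 1 + 5 + 1 + 2 + 5 = 16
Mean = 16 / 6 = 2.7

2.7


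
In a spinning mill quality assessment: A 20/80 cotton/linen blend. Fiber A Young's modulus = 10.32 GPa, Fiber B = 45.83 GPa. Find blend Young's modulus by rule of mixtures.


Formula: Blend property = (fraction_A * property_A) + (fraction_B * property_B)
Step 1: Contribution A = 20/100 * 10.32 GPa = 2.064 GPa
Step 2: Contribution B = 80/100 * 45.83 GPa = 36.664 GPa
Step 3: Blend Young's modulus = 2.064 + 36.664 = 38.728 GPa

38.728 GPa


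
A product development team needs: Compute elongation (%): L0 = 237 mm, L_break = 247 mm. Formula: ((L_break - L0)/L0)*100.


Formula: Elongation (%) = ((L_break - L0) / L0) * 100
Step 1: Extension = 247 - 237 = 10 mm
Step 2: Elongation = (10 / 237) * 100
Step 3: Elongation = 0.042194 * 100 = 4.2194% ≈ 4.2%

4.2%


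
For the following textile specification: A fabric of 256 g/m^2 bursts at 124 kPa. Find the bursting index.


Formula: Bursting Index = Bursting Strength / Fabric GSM
BI = 124 kPa / 256 g/m^2
BI = 0.484 kPa/(g/m^2)

0.484 kPa/(g/m^2)


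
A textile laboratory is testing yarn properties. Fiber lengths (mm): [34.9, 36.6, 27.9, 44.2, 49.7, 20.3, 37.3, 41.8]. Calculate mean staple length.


Formula: Mean = sum of lengths / count
Sum = 34.9 + 36.6 + 27.9 + 44.2 + 49.7 + 20.3 + 37.3 + 41.8
Sum = 292.7 mm
Mean = 292.7 / 8 = 36.59 mm

36.59 mm


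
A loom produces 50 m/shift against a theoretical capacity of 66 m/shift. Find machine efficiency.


Formula: Efficiency% = (Actual output / Theoretical output) * 100
Efficiency% = (50 / 66) * 100
Efficiency% = 0.757576 * 100 = 75.7576% ≈ 75.8%

75.8%


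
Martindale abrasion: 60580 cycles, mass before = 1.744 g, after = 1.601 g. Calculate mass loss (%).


Formula: Mass loss% = ((m_before - m_after) / m_before) * 100
Step 1: Mass loss = 1.744 - 1.601 = 0.143 g
Step 2: Ratio = 0.143 / 1.744 = 0.0819954
Step 3: Mass loss% = 0.0819954 * 100 = 8.19954% ≈ 8.20%

8.20%


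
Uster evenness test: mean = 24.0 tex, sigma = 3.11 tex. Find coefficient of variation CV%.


Formula: CV% = (standard deviation / mean) * 100
Step 1: Ratio = 3.11 / 24.0 = 0.129583
Step 2: CV% = 0.129583 * 100 = 12.9583% ≈ 13.0%

13.0%


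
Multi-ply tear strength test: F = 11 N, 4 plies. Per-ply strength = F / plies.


Formula: Per-ply strength = Total force / Number of plies
Per-ply = 11 N / 4
Per-ply = 2.75 N

2.75 N


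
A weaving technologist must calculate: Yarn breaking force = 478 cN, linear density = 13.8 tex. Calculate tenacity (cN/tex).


Formula: Tenacity = Breaking force / Linear density
Tenacity = 478 cN / 13.8 tex
Tenacity = 34.64 cN/tex

34.64 cN/tex


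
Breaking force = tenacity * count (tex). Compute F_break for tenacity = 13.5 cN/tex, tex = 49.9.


Formula: Breaking force = Tenacity * Linear density
F = 13.5 cN/tex * 49.9 tex
F = 673.65 cN

673.65 cN


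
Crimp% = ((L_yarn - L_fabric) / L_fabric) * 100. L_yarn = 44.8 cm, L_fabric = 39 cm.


Formula: Crimp% = ((L_yarn - L_fabric) / L_fabric) * 100
Step 1: Extension = 44.8 - 39 = 5.8 cm
Step 2: Crimp% = (5.8 / 39) * 100
Step 3: Crimp% = 0.148718 * 100 = 14.8718% ≈ 14.9%

14.9%


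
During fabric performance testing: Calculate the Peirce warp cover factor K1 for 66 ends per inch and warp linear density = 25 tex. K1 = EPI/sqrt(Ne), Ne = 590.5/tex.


Formula: K1 = EPI / sqrt(Ne), with Ne = 590.5 / tex_warp
Step 1: Ne = 590.5 / 25 = 23.62
Step 2: sqrt(Ne) = sqrt(23.62) = 4.86
Step 3: K1 = 66 / 4.86 = 13.6

13.6


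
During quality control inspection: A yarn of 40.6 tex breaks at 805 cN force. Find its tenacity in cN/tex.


Formula: Tenacity = Breaking force / Linear density
Tenacity = 805 cN / 40.6 tex
Tenacity = 19.83 cN/tex

19.83 cN/tex


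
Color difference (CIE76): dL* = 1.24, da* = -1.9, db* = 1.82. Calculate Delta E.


Formula: Delta E = sqrt(dL*^2 + da*^2 + db*^2)
Step 1: dL*^2 = 1.24^2 = 1.5376
Step 2: da*^2 = (-1.9)^2 = 3.61
Step 3: db*^2 = 1.82^2 = 3.3124
Step 4: Sum = 1.5376 + 3.61 + 3.3124 = 8.46
Step 5: Delta E = sqrt(8.46) = 2.91

2.91 Delta E


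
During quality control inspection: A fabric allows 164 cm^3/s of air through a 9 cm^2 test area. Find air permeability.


Formula: Air Permeability = Airflow / Test Area
AP = 164 cm^3/s / 9 cm^2
AP = 18.2 cm^3/s/cm^2

18.2 cm^3/s/cm^2


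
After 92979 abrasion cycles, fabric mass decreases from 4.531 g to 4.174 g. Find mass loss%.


Formula: Mass loss% = ((m_before - m_after) / m_before) * 100
Step 1: Mass loss = 4.531 - 4.174 = 0.357 g
Step 2: Ratio = 0.357 / 4.531 = 0.0787906
Step 3: Mass loss% = 0.0787906 * 100 = 7.87906% ≈ 7.88%

7.88%


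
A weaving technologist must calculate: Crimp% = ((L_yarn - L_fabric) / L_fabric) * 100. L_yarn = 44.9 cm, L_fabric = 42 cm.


Formula: Crimp% = ((L_yarn - L_fabric) / L_fabric) * 100
Step 1: Extension = 44.9 - 42 = 2.9 cm
Step 2: Crimp% = (2.9 / 42) * 100
Step 3: Crimp% = 0.069048 * 100 = 6.9048% ≈ 6.9%

6.9%


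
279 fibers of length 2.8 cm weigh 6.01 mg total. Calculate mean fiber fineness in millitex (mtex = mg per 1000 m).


Formula: fineness (mtex) = mass (mg) / total length (km) = (mass_mg / total_length_m) * 1000
Step 1: Convert fiber length: 2.8 cm = 0.028 m
Step 2: Total fiber length = 279 * 0.028 = 7.812 m
Step 3: Linear density = 6.01 mg / 7.812 m = 0.7693 mg/m
Step 4: fineness = 0.7693 * 1000 = 769.3 mtex

769.3 mtex


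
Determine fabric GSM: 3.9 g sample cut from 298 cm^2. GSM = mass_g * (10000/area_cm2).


Formula: GSM = mass_g / area_m2
Step 1: Convert area: 298 cm^2 = 298 / 10000 = 0.0298 m^2
Step 2: GSM = 3.9 g / 0.0298 m^2 = 130.9 g/m^2

130.9 g/m^2


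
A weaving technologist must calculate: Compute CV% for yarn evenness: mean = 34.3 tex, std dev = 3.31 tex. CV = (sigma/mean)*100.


Formula: CV% = (standard deviation / mean) * 100
Step 1: Ratio = 3.31 / 34.3 = 0.096501
Step 2: CV% = 0.096501 * 100 = 9.6501% ≈ 9.7%

9.7%


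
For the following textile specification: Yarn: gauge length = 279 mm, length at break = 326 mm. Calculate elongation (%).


Formula: Elongation (%) = ((L_break - L0) / L0) * 100
Step 1: Extension = 326 - 279 = 47 mm
Step 2: Elongation = (47 / 279) * 100
Step 3: Elongation = 0.168459 * 100 = 16.8459% ≈ 16.8%

16.8%


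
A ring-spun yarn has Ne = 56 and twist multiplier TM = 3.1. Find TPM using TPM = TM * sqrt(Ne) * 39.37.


Formula: TPM = TM * sqrt(Ne) * 39.37
Step 1: sqrt(Ne) = sqrt(56) = 7.4833
Step 2: TM * sqrt(Ne) = 3.1 * 7.4833 = 23.1982
Step 3: TPM = 23.1982 * 39.37 = 913 twists/m

913 twists/m


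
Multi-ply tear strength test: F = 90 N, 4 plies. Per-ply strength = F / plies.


Formula: Per-ply strength = Total force / Number of plies
Per-ply = 90 N / 4
Per-ply = 22.5 N

22.5 N


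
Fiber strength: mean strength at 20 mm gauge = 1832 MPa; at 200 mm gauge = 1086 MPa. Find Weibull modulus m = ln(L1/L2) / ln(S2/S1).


Formula: m = ln(L1/L2) / ln(S2/S1)
Step 1: ln(L1/L2) = ln(20/200) = -2.30259
Step 2: S2/S1 = 1086/1832 = 0.59279
Step 3: ln(S2/S1) = ln(0.59279) = -0.52292
Step 4: m = -2.30259 / -0.52292 = 4.40

4.40 (Weibull m)


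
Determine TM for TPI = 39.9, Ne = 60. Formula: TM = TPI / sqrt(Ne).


Formula: TM = TPI / sqrt(Ne)
Step 1: sqrt(Ne) = sqrt(60) = 7.746
Step 2: TM = 39.9 / 7.746 = 5.15

5.15 TM


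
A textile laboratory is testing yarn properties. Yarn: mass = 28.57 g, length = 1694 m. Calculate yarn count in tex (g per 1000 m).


Formula: Tex = (mass_g / length_m) * 1000
Substituting: Tex = (28.57 / 1694) * 1000
Intermediate: 28.57 / 1694 = 0.01686541 g/m
Tex = 0.01686541 * 1000 = 16.87 tex

16.87 tex


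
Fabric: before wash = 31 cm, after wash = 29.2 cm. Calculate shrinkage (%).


Formula: Shrinkage% = ((L_before - L_after) / L_before) * 100
Step 1: Shrinkage = 31 - 29.2 = 1.8 cm
Step 2: Shrinkage% = (1.8 / 31) * 100
Step 3: Shrinkage% = 0.058065 * 100 = 5.8065% ≈ 5.8%

5.8%


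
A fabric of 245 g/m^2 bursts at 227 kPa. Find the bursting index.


Formula: Bursting Index = Bursting Strength / Fabric GSM
BI = 227 kPa / 245 g/m^2
BI = 0.927 kPa/(g/m^2)

0.927 kPa/(g/m^2)


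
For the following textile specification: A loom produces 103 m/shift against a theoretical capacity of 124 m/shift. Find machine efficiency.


Formula: Efficiency% = (Actual output / Theoretical output) * 100
Efficiency% = (103 / 124) * 100
Efficiency% = 0.830645 * 100 = 83.0645% ≈ 83.1%

83.1%


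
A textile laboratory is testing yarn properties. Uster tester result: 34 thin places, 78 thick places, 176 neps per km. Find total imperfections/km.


Formula: Total = thin places + thick places + neps
Total = 34 + 78 + 176
Total = 288 imperfections/km

288 imperfections/km


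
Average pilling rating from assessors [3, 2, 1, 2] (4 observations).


Formula: Mean = sum / count
Sum = 3 + 2 + 1 + 2 = 8
Mean = 8 / 4 = 2.0

2.0


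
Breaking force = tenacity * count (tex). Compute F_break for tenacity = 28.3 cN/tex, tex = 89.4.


Formula: Breaking force = Tenacity * Linear density
F = 28.3 cN/tex * 89.4 tex
F = 2530.02 cN

2530.02 cN


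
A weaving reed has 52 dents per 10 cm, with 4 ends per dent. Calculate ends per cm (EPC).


Formula: EPC = (dents per 10 cm * ends per dent) / 10
Step 1: Total ends per 10 cm = 52 * 4 = 208
Step 2: EPC = 208 / 10 = 20.8 ends/cm

20.8 ends/cm


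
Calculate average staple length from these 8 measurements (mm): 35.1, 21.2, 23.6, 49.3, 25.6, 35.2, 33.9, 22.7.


Formula: Mean = sum of lengths / count
Sum = 35.1 + 21.2 + 23.6 + 49.3 + 25.6 + 35.2 + 33.9 + 22.7
Sum = 246.6 mm
Mean = 246.6 / 8 = 30.83 mm

30.83 mm


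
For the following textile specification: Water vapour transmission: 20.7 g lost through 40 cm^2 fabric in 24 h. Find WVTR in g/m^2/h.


Formula: WVTR = mass_loss / (area * time)
Step 1: Convert area: 40 cm^2 = 0.004 m^2
Step 2: WVTR = 20.7 g / (0.004 m^2 * 24 h)
Step 3: WVTR = 20.7 / 0.096 = 215.6 g/m^2/h

215.6 g/m^2/h


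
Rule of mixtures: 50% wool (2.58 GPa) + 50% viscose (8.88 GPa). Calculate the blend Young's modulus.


Formula: Blend property = (fraction_A * property_A) + (fraction_B * property_B)
Step 1: Contribution A = 50/100 * 2.58 GPa = 1.29 GPa
Step 2: Contribution B = 50/100 * 8.88 GPa = 4.44 GPa
Step 3: Blend Young's modulus = 1.29 + 4.44 = 5.73 GPa

5.73 GPa


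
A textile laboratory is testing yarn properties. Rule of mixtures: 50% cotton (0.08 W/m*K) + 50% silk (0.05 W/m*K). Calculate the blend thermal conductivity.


Formula: Blend property = (fraction_A * property_A) + (fraction_B * property_B)
Step 1: Contribution A = 50/100 * 0.08 W/m*K = 0.04 W/m*K
Step 2: Contribution B = 50/100 * 0.05 W/m*K = 0.025 W/m*K
Step 3: Blend thermal conductivity = 0.04 + 0.025 = 0.065 W/m*K

0.065 W/m*K


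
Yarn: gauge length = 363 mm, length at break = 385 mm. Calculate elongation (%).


Formula: Elongation (%) = ((L_break - L0) / L0) * 100
Step 1: Extension = 385 - 363 = 22 mm
Step 2: Elongation = (22 / 363) * 100
Step 3: Elongation = 0.060606 * 100 = 6.0606% ≈ 6.1%

6.1%


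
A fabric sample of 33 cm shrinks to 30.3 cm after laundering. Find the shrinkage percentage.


Formula: Shrinkage% = ((L_before - L_after) / L_before) * 100
Step 1: Shrinkage = 33 - 30.3 = 2.7 cm
Step 2: Shrinkage% = (2.7 / 33) * 100
Step 3: Shrinkage% = 0.081818 * 100 = 8.1818% ≈ 8.2%

8.2%


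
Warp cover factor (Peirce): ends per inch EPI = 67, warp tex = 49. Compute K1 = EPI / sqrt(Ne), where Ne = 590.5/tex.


Formula: K1 = EPI / sqrt(Ne), with Ne = 590.5 / tex_warp
Step 1: Ne = 590.5 / 49 = 12.051
Step 2: sqrt(Ne) = sqrt(12.051) = 3.4715
Step 3: K1 = 67 / 3.4715 = 19.3

19.3


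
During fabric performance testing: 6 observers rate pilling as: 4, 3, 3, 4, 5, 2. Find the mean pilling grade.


Formula: Mean = sum / count
Sum = 4 + 3 + 3 + 4 + 5 + 2 = 21
Mean = 21 / 6 = 3.5

3.5


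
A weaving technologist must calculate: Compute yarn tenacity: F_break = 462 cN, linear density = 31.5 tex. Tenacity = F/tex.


Formula: Tenacity = Breaking force / Linear density
Tenacity = 462 cN / 31.5 tex
Tenacity = 14.67 cN/tex

14.67 cN/tex


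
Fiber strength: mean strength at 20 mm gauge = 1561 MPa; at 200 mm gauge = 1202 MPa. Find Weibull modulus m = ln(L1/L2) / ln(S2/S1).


Formula: m = ln(L1/L2) / ln(S2/S1)
Step 1: ln(L1/L2) = ln(20/200) = -2.30259
Step 2: S2/S1 = 1202/1561 = 0.77002
Step 3: ln(S2/S1) = ln(0.77002) = -0.26134
Step 4: m = -2.30259 / -0.26134 = 8.81

8.81 (Weibull m)


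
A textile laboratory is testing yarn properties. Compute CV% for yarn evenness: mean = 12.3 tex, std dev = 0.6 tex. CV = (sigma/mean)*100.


Formula: CV% = (standard deviation / mean) * 100
Step 1: Ratio = 0.6 / 12.3 = 0.04878
Step 2: CV% = 0.04878 * 100 = 4.878% ≈ 4.9%

4.9%


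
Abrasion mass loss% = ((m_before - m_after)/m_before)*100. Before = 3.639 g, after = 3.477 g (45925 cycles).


Formula: Mass loss% = ((m_before - m_after) / m_before) * 100
Step 1: Mass loss = 3.639 - 3.477 = 0.162 g
Step 2: Ratio = 0.162 / 3.639 = 0.0445177
Step 3: Mass loss% = 0.0445177 * 100 = 4.45177% ≈ 4.45%

4.45%


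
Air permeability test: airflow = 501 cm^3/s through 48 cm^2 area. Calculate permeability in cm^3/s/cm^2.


Formula: Air Permeability = Airflow / Test Area
AP = 501 cm^3/s / 48 cm^2
AP = 10.4 cm^3/s/cm^2

10.4 cm^3/s/cm^2


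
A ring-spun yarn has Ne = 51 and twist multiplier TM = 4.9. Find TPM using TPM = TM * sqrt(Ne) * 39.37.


Formula: TPM = TM * sqrt(Ne) * 39.37
Step 1: sqrt(Ne) = sqrt(51) = 7.1414
Step 2: TM * sqrt(Ne) = 4.9 * 7.1414 = 34.9929
Step 3: TPM = 34.9929 * 39.37 = 1378 twists/m

1378 twists/m


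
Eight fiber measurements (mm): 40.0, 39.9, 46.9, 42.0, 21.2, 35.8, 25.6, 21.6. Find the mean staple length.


Formula: Mean = sum of lengths / count
Sum = 40.0 + 39.9 + 46.9 + 42.0 + 21.2 + 35.8 + 25.6 + 21.6
Sum = 273.0 mm
Mean = 273.0 / 8 = 34.13 mm

34.13 mm


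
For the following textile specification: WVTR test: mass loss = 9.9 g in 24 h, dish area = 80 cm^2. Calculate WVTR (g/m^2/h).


Formula: WVTR = mass_loss / (area * time)
Step 1: Convert area: 80 cm^2 = 0.008 m^2
Step 2: WVTR = 9.9 g / (0.008 m^2 * 24 h)
Step 3: WVTR = 9.9 / 0.192 = 51.6 g/m^2/h

51.6 g/m^2/h


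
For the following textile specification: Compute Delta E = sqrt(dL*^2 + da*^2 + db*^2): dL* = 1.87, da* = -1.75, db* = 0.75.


Formula: Delta E = sqrt(dL*^2 + da*^2 + db*^2)
Step 1: dL*^2 = 1.87^2 = 3.4969
Step 2: da*^2 = (-1.75)^2 = 3.0625
Step 3: db*^2 = 0.75^2 = 0.5625
Step 4: Sum = 3.4969 + 3.0625 + 0.5625 = 7.1219
Step 5: Delta E = sqrt(7.1219) = 2.67

2.67 Delta E


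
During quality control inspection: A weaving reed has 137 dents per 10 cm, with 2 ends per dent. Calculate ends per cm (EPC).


Formula: EPC = (dents per 10 cm * ends per dent) / 10
Step 1: Total ends per 10 cm = 137 * 2 = 274
Step 2: EPC = 274 / 10 = 27.4 ends/cm

27.4 ends/cm


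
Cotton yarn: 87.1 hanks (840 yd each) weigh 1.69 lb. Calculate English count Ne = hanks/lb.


Formula: Ne = hanks / mass_lb
Substituting: Ne = 87.1 / 1.69
Ne = 51.5

51.5 Ne


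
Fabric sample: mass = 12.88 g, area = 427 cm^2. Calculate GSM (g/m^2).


Formula: GSM = mass_g / area_m2
Step 1: Convert area: 427 cm^2 = 427 / 10000 = 0.0427 m^2
Step 2: GSM = 12.88 g / 0.0427 m^2 = 301.6 g/m^2

301.6 g/m^2


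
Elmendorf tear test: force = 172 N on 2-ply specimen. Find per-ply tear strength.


Formula: Per-ply strength = Total force / Number of plies
Per-ply = 172 N / 2
Per-ply = 86 N

86 N


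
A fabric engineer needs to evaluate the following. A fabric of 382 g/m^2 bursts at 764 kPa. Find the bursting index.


Formula: Bursting Index = Bursting Strength / Fabric GSM
BI = 764 kPa / 382 g/m^2
BI = 2.000 kPa/(g/m^2)

2.000 kPa/(g/m^2)


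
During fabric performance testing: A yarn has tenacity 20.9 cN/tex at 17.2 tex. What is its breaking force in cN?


Formula: Breaking force = Tenacity * Linear density
F = 20.9 cN/tex * 17.2 tex
F = 359.48 cN

359.48 cN


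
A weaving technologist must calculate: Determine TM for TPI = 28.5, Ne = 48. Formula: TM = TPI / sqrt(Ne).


Formula: TM = TPI / sqrt(Ne)
Step 1: sqrt(Ne) = sqrt(48) = 6.9282
Step 2: TM = 28.5 / 6.9282 = 4.11

4.11 TM


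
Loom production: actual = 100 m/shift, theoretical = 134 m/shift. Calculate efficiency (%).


Formula: Efficiency% = (Actual output / Theoretical output) * 100
Efficiency% = (100 / 134) * 100
Efficiency% = 0.746269 * 100 = 74.6269% ≈ 74.6%

74.6%


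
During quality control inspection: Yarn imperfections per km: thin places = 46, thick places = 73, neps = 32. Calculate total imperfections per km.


Formula: Total = thin places + thick places + neps
Total = 46 + 73 + 32
Total = 151 imperfections/km

151 imperfections/km


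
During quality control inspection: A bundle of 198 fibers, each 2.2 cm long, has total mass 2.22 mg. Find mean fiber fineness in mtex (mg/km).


Formula: fineness (mtex) = mass (mg) / total length (km) = (mass_mg / total_length_m) * 1000
Step 1: Convert fiber length: 2.2 cm = 0.022 m
Step 2: Total fiber length = 198 * 0.022 = 4.356 m
Step 3: Linear density = 2.22 mg / 4.356 m = 0.5096 mg/m
Step 4: fineness = 0.5096 * 1000 = 509.6 mtex

509.6 mtex


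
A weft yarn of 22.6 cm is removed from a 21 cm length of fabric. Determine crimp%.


Formula: Crimp% = ((L_yarn - L_fabric) / L_fabric) * 100
Step 1: Extension = 22.6 - 21 = 1.6 cm
Step 2: Crimp% = (1.6 / 21) * 100
Step 3: Crimp% = 0.07619 * 100 = 7.619% ≈ 7.6%

7.6%


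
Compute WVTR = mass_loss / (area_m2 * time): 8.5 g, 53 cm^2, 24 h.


Formula: WVTR = mass_loss / (area * time)
Step 1: Convert area: 53 cm^2 = 0.0053 m^2
Step 2: WVTR = 8.5 g / (0.0053 m^2 * 24 h)
Step 3: WVTR = 8.5 / 0.1272 = 66.8 g/m^2/h

66.8 g/m^2/h


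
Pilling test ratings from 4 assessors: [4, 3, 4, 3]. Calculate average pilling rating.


Formula: Mean = sum / count
Sum = 4 + 3 + 4 + 3 = 14
Mean = 14 / 4 = 3.5

3.5


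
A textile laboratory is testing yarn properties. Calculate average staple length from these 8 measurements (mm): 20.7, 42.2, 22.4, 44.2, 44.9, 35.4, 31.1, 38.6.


Formula: Mean = sum of lengths / count
Sum = 20.7 + 42.2 + 22.4 + 44.2 + 44.9 + 35.4 + 31.1 + 38.6
Sum = 279.5 mm
Mean = 279.5 / 8 = 34.94 mm

34.94 mm


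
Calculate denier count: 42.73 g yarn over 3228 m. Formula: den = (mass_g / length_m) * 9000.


Formula: den = (mass_g / length_m) * 9000
Substituting: den = (42.73 / 3228) * 9000
Intermediate: 42.73 / 3228 = 0.0132373 g/m
den = 0.0132373 * 9000 = 119.1 denier

119.1 denier


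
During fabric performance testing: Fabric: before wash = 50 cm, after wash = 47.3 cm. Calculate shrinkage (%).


Formula: Shrinkage% = ((L_before - L_after) / L_before) * 100
Step 1: Shrinkage = 50 - 47.3 = 2.7 cm
Step 2: Shrinkage% = (2.7 / 50) * 100
Step 3: Shrinkage% = 0.054 * 100 = 5.4%

5.4%


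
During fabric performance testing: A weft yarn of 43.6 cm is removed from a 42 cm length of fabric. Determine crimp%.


Formula: Crimp% = ((L_yarn - L_fabric) / L_fabric) * 100
Step 1: Extension = 43.6 - 42 = 1.6 cm
Step 2: Crimp% = (1.6 / 42) * 100
Step 3: Crimp% = 0.038095 * 100 = 3.8095% ≈ 3.8%

3.8%


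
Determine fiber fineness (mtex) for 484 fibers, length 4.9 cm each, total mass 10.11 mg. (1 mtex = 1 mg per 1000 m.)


Formula: fineness (mtex) = mass (mg) / total length (km) = (mass_mg / total_length_m) * 1000
Step 1: Convert fiber length: 4.9 cm = 0.049 m
Step 2: Total fiber length = 484 * 0.049 = 23.716 m
Step 3: Linear density = 10.11 mg / 23.716 m = 0.4263 mg/m
Step 4: fineness = 0.4263 * 1000 = 426.3 mtex

426.3 mtex


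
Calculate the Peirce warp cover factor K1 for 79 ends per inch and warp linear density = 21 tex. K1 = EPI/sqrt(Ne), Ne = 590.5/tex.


Formula: K1 = EPI / sqrt(Ne), with Ne = 590.5 / tex_warp
Step 1: Ne = 590.5 / 21 = 28.119
Step 2: sqrt(Ne) = sqrt(28.119) = 5.3027
Step 3: K1 = 79 / 5.3027 = 14.9

14.9


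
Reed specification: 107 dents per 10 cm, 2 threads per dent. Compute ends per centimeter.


Formula: EPC = (dents per 10 cm * ends per dent) / 10
Step 1: Total ends per 10 cm = 107 * 2 = 214
Step 2: EPC = 214 / 10 = 21.4 ends/cm

21.4 ends/cm


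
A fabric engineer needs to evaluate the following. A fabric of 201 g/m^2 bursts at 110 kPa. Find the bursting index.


Formula: Bursting Index = Bursting Strength / Fabric GSM
BI = 110 kPa / 201 g/m^2
BI = 0.547 kPa/(g/m^2)

0.547 kPa/(g/m^2)


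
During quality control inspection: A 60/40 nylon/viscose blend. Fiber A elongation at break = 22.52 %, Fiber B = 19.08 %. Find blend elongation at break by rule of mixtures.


Formula: Blend property = (fraction_A * property_A) + (fraction_B * property_B)
Step 1: Contribution A = 60/100 * 22.52 % = 13.512 %
Step 2: Contribution B = 40/100 * 19.08 % = 7.632 %
Step 3: Blend elongation at break = 13.512 + 7.632 = 21.144 %

21.144 %


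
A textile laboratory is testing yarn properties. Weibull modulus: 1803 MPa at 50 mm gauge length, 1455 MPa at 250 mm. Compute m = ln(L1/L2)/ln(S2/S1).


Formula: m = ln(L1/L2) / ln(S2/S1)
Step 1: ln(L1/L2) = ln(50/250) = -1.60944
Step 2: S2/S1 = 1455/1803 = 0.80699
Step 3: ln(S2/S1) = ln(0.80699) = -0.21444
Step 4: m = -1.60944 / -0.21444 = 7.51

7.51 (Weibull m)


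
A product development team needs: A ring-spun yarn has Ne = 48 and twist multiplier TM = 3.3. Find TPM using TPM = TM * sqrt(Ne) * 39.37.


Formula: TPM = TM * sqrt(Ne) * 39.37
Step 1: sqrt(Ne) = sqrt(48) = 6.9282
Step 2: TM * sqrt(Ne) = 3.3 * 6.9282 = 22.8631
Step 3: TPM = 22.8631 * 39.37 = 900 twists/m

900 twists/m


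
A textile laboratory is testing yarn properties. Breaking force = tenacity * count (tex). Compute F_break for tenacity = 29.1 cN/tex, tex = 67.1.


Formula: Breaking force = Tenacity * Linear density
F = 29.1 cN/tex * 67.1 tex
F = 1952.61 cN

1952.61 cN


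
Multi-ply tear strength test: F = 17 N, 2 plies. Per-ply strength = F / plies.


Formula: Per-ply strength = Total force / Number of plies
Per-ply = 17 N / 2
Per-ply = 8.5 N

8.5 N


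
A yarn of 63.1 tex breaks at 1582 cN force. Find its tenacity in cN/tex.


Formula: Tenacity = Breaking force / Linear density
Tenacity = 1582 cN / 63.1 tex
Tenacity = 25.07 cN/tex

25.07 cN/tex


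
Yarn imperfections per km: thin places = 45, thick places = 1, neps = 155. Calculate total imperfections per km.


Formula: Total = thin places + thick places + neps
Total = 45 + 1 + 155
Total = 201 imperfections/km

201 imperfections/km


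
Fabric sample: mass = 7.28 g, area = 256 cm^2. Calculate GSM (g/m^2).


Formula: GSM = mass_g / area_m2
Step 1: Convert area: 256 cm^2 = 256 / 10000 = 0.0256 m^2
Step 2: GSM = 7.28 g / 0.0256 m^2 = 284.4 g/m^2

284.4 g/m^2


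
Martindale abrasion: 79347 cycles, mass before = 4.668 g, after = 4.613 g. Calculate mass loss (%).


Formula: Mass loss% = ((m_before - m_after) / m_before) * 100
Step 1: Mass loss = 4.668 - 4.613 = 0.055 g
Step 2: Ratio = 0.055 / 4.668 = 0.0117823
Step 3: Mass loss% = 0.0117823 * 100 = 1.17823% ≈ 1.18%

1.18%


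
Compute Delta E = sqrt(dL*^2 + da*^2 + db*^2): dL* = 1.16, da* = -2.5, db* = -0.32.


Formula: Delta E = sqrt(dL*^2 + da*^2 + db*^2)
Step 1: dL*^2 = 1.16^2 = 1.3456
Step 2: da*^2 = (-2.5)^2 = 6.25
Step 3: db*^2 = (-0.32)^2 = 0.1024
Step 4: Sum = 1.3456 + 6.25 + 0.1024 = 7.698
Step 5: Delta E = sqrt(7.698) = 2.77

2.77 Delta E


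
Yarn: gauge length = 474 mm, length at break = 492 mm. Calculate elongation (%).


Formula: Elongation (%) = ((L_break - L0) / L0) * 100
Step 1: Extension = 492 - 474 = 18 mm
Step 2: Elongation = (18 / 474) * 100
Step 3: Elongation = 0.037975 * 100 = 3.7975% ≈ 3.8%

3.8%


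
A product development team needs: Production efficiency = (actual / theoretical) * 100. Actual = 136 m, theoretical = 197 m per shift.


Formula: Efficiency% = (Actual output / Theoretical output) * 100
Efficiency% = (136 / 197) * 100
Efficiency% = 0.690355 * 100 = 69.0355% ≈ 69.0%

69.0%


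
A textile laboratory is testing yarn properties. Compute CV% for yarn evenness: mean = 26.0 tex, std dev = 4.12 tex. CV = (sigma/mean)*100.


Formula: CV% = (standard deviation / mean) * 100
Step 1: Ratio = 4.12 / 26.0 = 0.158462
Step 2: CV% = 0.158462 * 100 = 15.8462% ≈ 15.8%

15.8%


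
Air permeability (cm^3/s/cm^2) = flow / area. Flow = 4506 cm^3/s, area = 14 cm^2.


Formula: Air Permeability = Airflow / Test Area
AP = 4506 cm^3/s / 14 cm^2
AP = 321.9 cm^3/s/cm^2

321.9 cm^3/s/cm^2


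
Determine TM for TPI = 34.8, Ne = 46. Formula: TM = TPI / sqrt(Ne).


Formula: TM = TPI / sqrt(Ne)
Step 1: sqrt(Ne) = sqrt(46) = 6.7823
Step 2: TM = 34.8 / 6.7823 = 5.13

5.13 TM


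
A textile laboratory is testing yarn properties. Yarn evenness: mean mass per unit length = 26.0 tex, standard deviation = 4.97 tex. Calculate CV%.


Formula: CV% = (standard deviation / mean) * 100
Step 1: Ratio = 4.97 / 26.0 = 0.191154
Step 2: CV% = 0.191154 * 100 = 19.1154% ≈ 19.1%

19.1%


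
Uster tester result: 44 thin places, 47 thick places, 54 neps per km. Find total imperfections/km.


Formula: Total = thin places + thick places + neps
Total = 44 + 47 + 54
Total = 145 imperfections/km

145 imperfections/km


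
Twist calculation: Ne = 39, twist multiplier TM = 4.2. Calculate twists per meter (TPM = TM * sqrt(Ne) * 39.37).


Formula: TPM = TM * sqrt(Ne) * 39.37
Step 1: sqrt(Ne) = sqrt(39) = 6.245
Step 2: TM * sqrt(Ne) = 4.2 * 6.245 = 26.229
Step 3: TPM = 26.229 * 39.37 = 1033 twists/m

1033 twists/m


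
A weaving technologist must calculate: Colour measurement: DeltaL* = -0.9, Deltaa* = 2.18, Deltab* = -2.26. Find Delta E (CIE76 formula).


Formula: Delta E = sqrt(dL*^2 + da*^2 + db*^2)
Step 1: dL*^2 = (-0.9)^2 = 0.81
Step 2: da*^2 = 2.18^2 = 4.7524
Step 3: db*^2 = (-2.26)^2 = 5.1076
Step 4: Sum = 0.81 + 4.7524 + 5.1076 = 10.67
Step 5: Delta E = sqrt(10.67) = 3.27

3.27 Delta E


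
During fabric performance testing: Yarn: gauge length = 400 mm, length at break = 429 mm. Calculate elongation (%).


Formula: Elongation (%) = ((L_break - L0) / L0) * 100
Step 1: Extension = 429 - 400 = 29 mm
Step 2: Elongation = (29 / 400) * 100
Step 3: Elongation = 0.0725 * 100 = 7.25% ≈ 7.3%

7.3%


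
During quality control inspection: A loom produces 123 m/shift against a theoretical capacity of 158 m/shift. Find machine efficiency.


Formula: Efficiency% = (Actual output / Theoretical output) * 100
Efficiency% = (123 / 158) * 100
Efficiency% = 0.778481 * 100 = 77.8481% ≈ 77.8%

77.8%


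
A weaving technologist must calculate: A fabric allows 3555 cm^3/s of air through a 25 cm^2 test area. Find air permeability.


Formula: Air Permeability = Airflow / Test Area
AP = 3555 cm^3/s / 25 cm^2
AP = 142.2 cm^3/s/cm^2

142.2 cm^3/s/cm^2


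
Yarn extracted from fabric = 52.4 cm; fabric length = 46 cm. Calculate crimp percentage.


Formula: Crimp% = ((L_yarn - L_fabric) / L_fabric) * 100
Step 1: Extension = 52.4 - 46 = 6.4 cm
Step 2: Crimp% = (6.4 / 46) * 100
Step 3: Crimp% = 0.13913 * 100 = 13.913% ≈ 13.9%

13.9%


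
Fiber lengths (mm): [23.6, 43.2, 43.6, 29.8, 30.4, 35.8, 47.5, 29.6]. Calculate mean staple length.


Formula: Mean = sum of lengths / count
Sum = 23.6 + 43.2 + 43.6 + 29.8 + 30.4 + 35.8 + 47.5 + 29.6
Sum = 283.5 mm
Mean = 283.5 / 8 = 35.44 mm

35.44 mm


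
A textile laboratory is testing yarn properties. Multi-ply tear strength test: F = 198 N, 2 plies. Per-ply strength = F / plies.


Formula: Per-ply strength = Total force / Number of plies
Per-ply = 198 N / 2
Per-ply = 99 N

99 N


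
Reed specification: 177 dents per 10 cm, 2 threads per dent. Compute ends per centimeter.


Formula: EPC = (dents per 10 cm * ends per dent) / 10
Step 1: Total ends per 10 cm = 177 * 2 = 354
Step 2: EPC = 354 / 10 = 35.4 ends/cm

35.4 ends/cm


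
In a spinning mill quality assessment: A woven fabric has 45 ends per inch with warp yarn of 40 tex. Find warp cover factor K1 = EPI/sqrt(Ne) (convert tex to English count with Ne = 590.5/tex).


Formula: K1 = EPI / sqrt(Ne), with Ne = 590.5 / tex_warp
Step 1: Ne = 590.5 / 40 = 14.763
Step 2: sqrt(Ne) = sqrt(14.763) = 3.8423
Step 3: K1 = 45 / 3.8423 = 11.7

11.7


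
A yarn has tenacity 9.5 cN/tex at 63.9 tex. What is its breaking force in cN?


Formula: Breaking force = Tenacity * Linear density
F = 9.5 cN/tex * 63.9 tex
F = 607.05 cN

607.05 cN


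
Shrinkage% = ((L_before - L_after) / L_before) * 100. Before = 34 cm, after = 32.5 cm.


Formula: Shrinkage% = ((L_before - L_after) / L_before) * 100
Step 1: Shrinkage = 34 - 32.5 = 1.5 cm
Step 2: Shrinkage% = (1.5 / 34) * 100
Step 3: Shrinkage% = 0.044118 * 100 = 4.4118% ≈ 4.4%

4.4%


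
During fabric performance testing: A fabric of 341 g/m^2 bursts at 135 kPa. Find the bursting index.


Formula: Bursting Index = Bursting Strength / Fabric GSM
BI = 135 kPa / 341 g/m^2
BI = 0.396 kPa/(g/m^2)

0.396 kPa/(g/m^2)


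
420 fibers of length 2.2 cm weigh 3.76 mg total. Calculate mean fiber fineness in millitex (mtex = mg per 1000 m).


Formula: fineness (mtex) = mass (mg) / total length (km) = (mass_mg / total_length_m) * 1000
Step 1: Convert fiber length: 2.2 cm = 0.022 m
Step 2: Total fiber length = 420 * 0.022 = 9.24 m
Step 3: Linear density = 3.76 mg / 9.24 m = 0.4069 mg/m
Step 4: fineness = 0.4069 * 1000 = 406.9 mtex

406.9 mtex


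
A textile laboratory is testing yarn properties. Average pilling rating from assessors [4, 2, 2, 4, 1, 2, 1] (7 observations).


Formula: Mean = sum / count
Sum = 4 + 2 + 2 + 4 + 1 + 2 + 1 = 16
Mean = 16 / 7 = 2.3

2.3


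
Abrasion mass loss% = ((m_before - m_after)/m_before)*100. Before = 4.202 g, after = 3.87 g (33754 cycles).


Formula: Mass loss% = ((m_before - m_after) / m_before) * 100
Step 1: Mass loss = 4.202 - 3.87 = 0.332 g
Step 2: Ratio = 0.332 / 4.202 = 0.07901
Step 3: Mass loss% = 0.07901 * 100 = 7.901% ≈ 7.90%

7.90%


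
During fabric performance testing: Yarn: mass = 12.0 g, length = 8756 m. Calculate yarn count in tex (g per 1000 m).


Formula: Tex = (mass_g / length_m) * 1000
Substituting: Tex = (12.0 / 8756) * 1000
Intermediate: 12.0 / 8756 = 0.00137049 g/m
Tex = 0.00137049 * 1000 = 1.37 tex

1.37 tex


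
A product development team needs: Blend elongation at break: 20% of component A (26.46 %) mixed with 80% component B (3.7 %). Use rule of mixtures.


Formula: Blend property = (fraction_A * property_A) + (fraction_B * property_B)
Step 1: Contribution A = 20/100 * 26.46 % = 5.292 %
Step 2: Contribution B = 80/100 * 3.7 % = 2.96 %
Step 3: Blend elongation at break = 5.292 + 2.96 = 8.252 %

8.252 %


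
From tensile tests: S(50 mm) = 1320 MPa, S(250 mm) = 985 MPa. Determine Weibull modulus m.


Formula: m = ln(L1/L2) / ln(S2/S1)
Step 1: ln(L1/L2) = ln(50/250) = -1.60944
Step 2: S2/S1 = 985/1320 = 0.74621
Step 3: ln(S2/S1) = ln(0.74621) = -0.29275
Step 4: m = -1.60944 / -0.29275 = 5.50

5.50 (Weibull m)


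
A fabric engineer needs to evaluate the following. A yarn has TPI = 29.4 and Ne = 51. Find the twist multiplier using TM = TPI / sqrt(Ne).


Formula: TM = TPI / sqrt(Ne)
Step 1: sqrt(Ne) = sqrt(51) = 7.1414
Step 2: TM = 29.4 / 7.1414 = 4.12

4.12 TM


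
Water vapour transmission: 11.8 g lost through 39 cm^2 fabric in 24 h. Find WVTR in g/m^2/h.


Formula: WVTR = mass_loss / (area * time)
Step 1: Convert area: 39 cm^2 = 0.0039 m^2
Step 2: WVTR = 11.8 g / (0.0039 m^2 * 24 h)
Step 3: WVTR = 11.8 / 0.0936 = 126.1 g/m^2/h

126.1 g/m^2/h


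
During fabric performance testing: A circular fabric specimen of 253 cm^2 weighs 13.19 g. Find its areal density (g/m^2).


Formula: GSM = mass_g / area_m2
Step 1: Convert area: 253 cm^2 = 253 / 10000 = 0.0253 m^2
Step 2: GSM = 13.19 g / 0.0253 m^2 = 521.3 g/m^2

521.3 g/m^2


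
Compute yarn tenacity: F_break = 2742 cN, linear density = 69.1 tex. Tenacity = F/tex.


Formula: Tenacity = Breaking force / Linear density
Tenacity = 2742 cN / 69.1 tex
Tenacity = 39.68 cN/tex

39.68 cN/tex


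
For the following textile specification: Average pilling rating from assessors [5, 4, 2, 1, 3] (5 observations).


Formula: Mean = sum / count
Sum = 5 + 4 + 2 + 1 + 3 = 15
Mean = 15 / 5 = 3.0

3.0


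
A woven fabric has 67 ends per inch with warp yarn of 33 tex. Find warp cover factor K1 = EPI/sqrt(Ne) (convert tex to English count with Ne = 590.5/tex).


Formula: K1 = EPI / sqrt(Ne), with Ne = 590.5 / tex_warp
Step 1: Ne = 590.5 / 33 = 17.894
Step 2: sqrt(Ne) = sqrt(17.894) = 4.2301
Step 3: K1 = 67 / 4.2301 = 15.8

15.8


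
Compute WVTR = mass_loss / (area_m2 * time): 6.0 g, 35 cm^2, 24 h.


Formula: WVTR = mass_loss / (area * time)
Step 1: Convert area: 35 cm^2 = 0.0035 m^2
Step 2: WVTR = 6.0 g / (0.0035 m^2 * 24 h)
Step 3: WVTR = 6.0 / 0.084 = 71.4 g/m^2/h

71.4 g/m^2/h


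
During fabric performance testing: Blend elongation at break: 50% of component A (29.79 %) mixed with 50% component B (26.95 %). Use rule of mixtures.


Formula: Blend property = (fraction_A * property_A) + (fraction_B * property_B)
Step 1: Contribution A = 50/100 * 29.79 % = 14.895 %
Step 2: Contribution B = 50/100 * 26.95 % = 13.475 %
Step 3: Blend elongation at break = 14.895 + 13.475 = 28.37 %

28.37 %


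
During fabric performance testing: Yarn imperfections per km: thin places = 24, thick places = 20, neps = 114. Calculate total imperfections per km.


Formula: Total = thin places + thick places + neps
Total = 24 + 20 + 114
Total = 158 imperfections/km

158 imperfections/km


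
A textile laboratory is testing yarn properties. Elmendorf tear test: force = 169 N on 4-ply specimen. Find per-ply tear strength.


Formula: Per-ply strength = Total force / Number of plies
Per-ply = 169 N / 4
Per-ply = 42.25 N

42.25 N


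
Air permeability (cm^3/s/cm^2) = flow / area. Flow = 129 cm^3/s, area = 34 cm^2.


Formula: Air Permeability = Airflow / Test Area
AP = 129 cm^3/s / 34 cm^2
AP = 3.8 cm^3/s/cm^2

3.8 cm^3/s/cm^2


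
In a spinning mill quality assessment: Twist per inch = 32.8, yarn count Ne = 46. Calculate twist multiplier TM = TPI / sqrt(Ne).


Formula: TM = TPI / sqrt(Ne)
Step 1: sqrt(Ne) = sqrt(46) = 6.7823
Step 2: TM = 32.8 / 6.7823 = 4.84

4.84 TM


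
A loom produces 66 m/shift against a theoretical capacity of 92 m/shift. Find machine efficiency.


Formula: Efficiency% = (Actual output / Theoretical output) * 100
Efficiency% = (66 / 92) * 100
Efficiency% = 0.717391 * 100 = 71.7391% ≈ 71.7%

71.7%


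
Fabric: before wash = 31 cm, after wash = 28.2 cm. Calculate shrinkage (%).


Formula: Shrinkage% = ((L_before - L_after) / L_before) * 100
Step 1: Shrinkage = 31 - 28.2 = 2.8 cm
Step 2: Shrinkage% = (2.8 / 31) * 100
Step 3: Shrinkage% = 0.090323 * 100 = 9.0323% ≈ 9.0%

9.0%


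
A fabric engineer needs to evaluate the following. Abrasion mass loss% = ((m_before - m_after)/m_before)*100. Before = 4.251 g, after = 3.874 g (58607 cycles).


Formula: Mass loss% = ((m_before - m_after) / m_before) * 100
Step 1: Mass loss = 4.251 - 3.874 = 0.377 g
Step 2: Ratio = 0.377 / 4.251 = 0.088685
Step 3: Mass loss% = 0.088685 * 100 = 8.8685% ≈ 8.87%

8.87%


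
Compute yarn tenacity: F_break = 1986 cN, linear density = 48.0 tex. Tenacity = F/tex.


Formula: Tenacity = Breaking force / Linear density
Tenacity = 1986 cN / 48.0 tex
Tenacity = 41.38 cN/tex

41.38 cN/tex


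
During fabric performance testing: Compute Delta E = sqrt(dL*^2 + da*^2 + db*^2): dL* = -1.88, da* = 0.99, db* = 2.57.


Formula: Delta E = sqrt(dL*^2 + da*^2 + db*^2)
Step 1: dL*^2 = (-1.88)^2 = 3.5344
Step 2: da*^2 = 0.99^2 = 0.9801
Step 3: db*^2 = 2.57^2 = 6.6049
Step 4: Sum = 3.5344 + 0.9801 + 6.6049 = 11.1194
Step 5: Delta E = sqrt(11.1194) = 3.33

3.33 Delta E


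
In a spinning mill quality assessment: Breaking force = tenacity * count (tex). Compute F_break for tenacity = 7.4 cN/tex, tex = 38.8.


Formula: Breaking force = Tenacity * Linear density
F = 7.4 cN/tex * 38.8 tex
F = 287.12 cN

287.12 cN


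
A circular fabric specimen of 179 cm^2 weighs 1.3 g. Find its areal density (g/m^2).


Formula: GSM = mass_g / area_m2
Step 1: Convert area: 179 cm^2 = 179 / 10000 = 0.0179 m^2
Step 2: GSM = 1.3 g / 0.0179 m^2 = 72.6 g/m^2

72.6 g/m^2


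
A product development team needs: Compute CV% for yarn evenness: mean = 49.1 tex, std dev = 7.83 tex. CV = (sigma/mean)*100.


Formula: CV% = (standard deviation / mean) * 100
Step 1: Ratio = 7.83 / 49.1 = 0.15947
Step 2: CV% = 0.15947 * 100 = 15.947% ≈ 15.9%

15.9%


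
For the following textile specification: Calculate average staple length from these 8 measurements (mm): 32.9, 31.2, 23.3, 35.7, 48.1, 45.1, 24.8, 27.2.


Formula: Mean = sum of lengths / count
Sum = 32.9 + 31.2 + 23.3 + 35.7 + 48.1 + 45.1 + 24.8 + 27.2
Sum = 268.3 mm
Mean = 268.3 / 8 = 33.54 mm

33.54 mm


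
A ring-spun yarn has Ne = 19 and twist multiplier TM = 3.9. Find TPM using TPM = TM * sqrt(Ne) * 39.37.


Formula: TPM = TM * sqrt(Ne) * 39.37
Step 1: sqrt(Ne) = sqrt(19) = 4.3589
Step 2: TM * sqrt(Ne) = 3.9 * 4.3589 = 16.9997
Step 3: TPM = 16.9997 * 39.37 = 669 twists/m

669 twists/m


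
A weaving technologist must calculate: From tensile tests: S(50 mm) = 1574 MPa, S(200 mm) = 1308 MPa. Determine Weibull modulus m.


Formula: m = ln(L1/L2) / ln(S2/S1)
Step 1: ln(L1/L2) = ln(50/200) = -1.38629
Step 2: S2/S1 = 1308/1574 = 0.831
Step 3: ln(S2/S1) = ln(0.831) = -0.18513
Step 4: m = -1.38629 / -0.18513 = 7.49

7.49 (Weibull m)


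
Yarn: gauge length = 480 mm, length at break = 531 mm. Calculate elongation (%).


Formula: Elongation (%) = ((L_break - L0) / L0) * 100
Step 1: Extension = 531 - 480 = 51 mm
Step 2: Elongation = (51 / 480) * 100
Step 3: Elongation = 0.10625 * 100 = 10.625% ≈ 10.6%

10.6%


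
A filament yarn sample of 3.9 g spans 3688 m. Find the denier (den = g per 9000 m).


Formula: den = (mass_g / length_m) * 9000
Substituting: den = (3.9 / 3688) * 9000
Intermediate: 3.9 / 3688 = 0.00105748 g/m
den = 0.00105748 * 9000 = 9.5 denier

9.5 denier


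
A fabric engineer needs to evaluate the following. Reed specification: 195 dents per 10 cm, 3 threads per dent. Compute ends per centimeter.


Formula: EPC = (dents per 10 cm * ends per dent) / 10
Step 1: Total ends per 10 cm = 195 * 3 = 585
Step 2: EPC = 585 / 10 = 58.5 ends/cm

58.5 ends/cm


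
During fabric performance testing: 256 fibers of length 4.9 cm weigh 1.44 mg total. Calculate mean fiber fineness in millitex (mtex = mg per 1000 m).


Formula: fineness (mtex) = mass (mg) / total length (km) = (mass_mg / total_length_m) * 1000
Step 1: Convert fiber length: 4.9 cm = 0.049 m
Step 2: Total fiber length = 256 * 0.049 = 12.544 m
Step 3: Linear density = 1.44 mg / 12.544 m = 0.1148 mg/m
Step 4: fineness = 0.1148 * 1000 = 114.8 mtex

114.8 mtex


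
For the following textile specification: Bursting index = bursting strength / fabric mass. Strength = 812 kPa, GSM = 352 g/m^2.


Formula: Bursting Index = Bursting Strength / Fabric GSM
BI = 812 kPa / 352 g/m^2
BI = 2.307 kPa/(g/m^2)

2.307 kPa/(g/m^2)


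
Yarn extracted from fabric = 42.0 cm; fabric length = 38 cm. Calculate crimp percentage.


Formula: Crimp% = ((L_yarn - L_fabric) / L_fabric) * 100
Step 1: Extension = 42.0 - 38 = 4.0 cm
Step 2: Crimp% = (4.0 / 38) * 100
Step 3: Crimp% = 0.105263 * 100 = 10.5263% ≈ 10.5%

10.5%
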